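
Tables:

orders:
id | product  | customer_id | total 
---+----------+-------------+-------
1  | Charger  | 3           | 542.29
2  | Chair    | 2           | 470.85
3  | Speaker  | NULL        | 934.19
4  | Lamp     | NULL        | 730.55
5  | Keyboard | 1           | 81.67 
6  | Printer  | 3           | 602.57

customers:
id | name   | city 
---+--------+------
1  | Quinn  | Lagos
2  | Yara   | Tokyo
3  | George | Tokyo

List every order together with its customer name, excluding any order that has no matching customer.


INNER JOIN keeps only orders rows whose customer_id matches an id in customers. Walk through each order:
  - order 1 (Charger): customer_id=3 -> matches George
  - order 2 (Chair): customer_id=2 -> matches Yara
  - order 3 (Speaker): customer_id=NULL, no match -> dropped
  - order 4 (Lamp): customer_id=NULL, no match -> dropped
  - order 5 (Keyboard): customer_id=1 -> matches Quinn
  - order 6 (Printer): customer_id=3 -> matches George
So 2 of 6 rows are dropped.

SQL:
SELECT a.product, b.name AS customer
FROM orders a
INNER JOIN customers b ON a.customer_id = b.id

Result:
product  | customer
---------+---------
Charger  | George  
Chair    | Yara    
Keyboard | Quinn   
Printer  | George  


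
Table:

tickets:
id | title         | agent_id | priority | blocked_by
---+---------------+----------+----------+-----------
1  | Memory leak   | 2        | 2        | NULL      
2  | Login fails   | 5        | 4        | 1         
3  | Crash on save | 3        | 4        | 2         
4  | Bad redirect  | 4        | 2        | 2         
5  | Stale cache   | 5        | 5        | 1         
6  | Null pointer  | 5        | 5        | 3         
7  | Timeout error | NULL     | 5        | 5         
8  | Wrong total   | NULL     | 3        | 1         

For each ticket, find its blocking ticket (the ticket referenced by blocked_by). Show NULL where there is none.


This is a self-join: tickets is joined to a second copy of itself, matching each row's blocked_by to another row's id. Use LEFT JOIN so rows with blocked_by=NULL are kept.
  - ticket 1 (Memory leak): blocked_by=NULL -> NULL
  - ticket 2 (Login fails): blocked_by=1 -> Memory leak
  - ticket 3 (Crash on save): blocked_by=2 -> Login fails
  - ticket 4 (Bad redirect): blocked_by=2 -> Login fails
  - ticket 5 (Stale cache): blocked_by=1 -> Memory leak
  - ticket 6 (Null pointer): blocked_by=3 -> Crash on save
  - ticket 7 (Timeout error): blocked_by=5 -> Stale cache
  - ticket 8 (Wrong total): blocked_by=1 -> Memory leak

SQL:
SELECT a.title AS item, b.title AS blocked_by
FROM tickets a
LEFT JOIN tickets b ON a.blocked_by = b.id

Result:
item          | blocked_by   
--------------+--------------
Memory leak   | NULL         
Login fails   | Memory leak  
Crash on save | Login fails  
Bad redirect  | Login fails  
Stale cache   | Memory leak  
Null pointer  | Crash on save
Timeout error | Stale cache  
Wrong total   | Memory leak  


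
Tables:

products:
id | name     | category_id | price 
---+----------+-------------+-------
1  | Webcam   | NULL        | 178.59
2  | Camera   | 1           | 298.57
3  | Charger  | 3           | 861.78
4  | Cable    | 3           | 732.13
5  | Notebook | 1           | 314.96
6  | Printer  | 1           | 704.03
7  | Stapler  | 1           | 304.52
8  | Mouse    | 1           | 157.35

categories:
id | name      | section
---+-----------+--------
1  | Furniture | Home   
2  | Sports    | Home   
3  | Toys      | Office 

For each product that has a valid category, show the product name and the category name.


INNER JOIN keeps only products rows whose category_id matches an id in categories. Walk through each product:
  - product 1 (Webcam): category_id=NULL, no match -> dropped
  - product 2 (Camera): category_id=1 -> matches Furniture
  - product 3 (Charger): category_id=3 -> matches Toys
  - product 4 (Cable): category_id=3 -> matches Toys
  - product 5 (Notebook): category_id=1 -> matches Furniture
  - product 6 (Printer): category_id=1 -> matches Furniture
  - product 7 (Stapler): category_id=1 -> matches Furniture
  - product 8 (Mouse): category_id=1 -> matches Furniture
So 1 of 8 rows is dropped.

SQL:
SELECT a.name, b.name AS category
FROM products a
INNER JOIN categories b ON a.category_id = b.id

Result:
name     | category 
---------+----------
Camera   | Furniture
Charger  | Toys     
Cable    | Toys     
Notebook | Furniture
Printer  | Furniture
Stapler  | Furniture
Mouse    | Furniture


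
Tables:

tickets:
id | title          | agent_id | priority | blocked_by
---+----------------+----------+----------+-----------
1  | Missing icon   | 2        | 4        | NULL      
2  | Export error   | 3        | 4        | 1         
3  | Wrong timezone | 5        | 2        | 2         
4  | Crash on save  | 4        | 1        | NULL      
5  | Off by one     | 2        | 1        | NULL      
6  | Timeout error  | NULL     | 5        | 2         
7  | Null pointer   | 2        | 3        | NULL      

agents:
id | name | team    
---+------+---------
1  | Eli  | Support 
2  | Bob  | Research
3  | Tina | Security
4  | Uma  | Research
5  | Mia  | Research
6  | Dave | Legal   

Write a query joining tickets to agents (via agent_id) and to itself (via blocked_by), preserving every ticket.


Two LEFT JOINs from the same base table tickets: one to agents via agent_id, one to tickets itself via blocked_by. Both are LEFT so every ticket is preserved.
Match against agents:
  - ticket 1 (Missing icon): agent_id=2 -> matches Bob
  - ticket 2 (Export error): agent_id=3 -> matches Tina
  - ticket 3 (Wrong timezone): agent_id=5 -> matches Mia
  - ticket 4 (Crash on save): agent_id=4 -> matches Uma
  - ticket 5 (Off by one): agent_id=2 -> matches Bob
  - ticket 6 (Timeout error): agent_id=NULL, no match -> kept with NULL
  - ticket 7 (Null pointer): agent_id=2 -> matches Bob
Match against tickets (self):
  - ticket 1 (Missing icon): blocked_by=NULL -> NULL
  - ticket 2 (Export error): blocked_by=1 -> Missing icon
  - ticket 3 (Wrong timezone): blocked_by=2 -> Export error
  - ticket 4 (Crash on save): blocked_by=NULL -> NULL
  - ticket 5 (Off by one): blocked_by=NULL -> NULL
  - ticket 6 (Timeout error): blocked_by=2 -> Export error
  - ticket 7 (Null pointer): blocked_by=NULL -> NULL

SQL:
SELECT a.title, b.name AS agent, c.title AS blocked_by
FROM tickets a
LEFT JOIN agents b ON a.agent_id = b.id
LEFT JOIN tickets c ON a.blocked_by = c.id

Result:
title          | agent | blocked_by  
---------------+-------+-------------
Missing icon   | Bob   | NULL        
Export error   | Tina  | Missing icon
Wrong timezone | Mia   | Export error
Crash on save  | Uma   | NULL        
Off by one     | Bob   | NULL        
Timeout error  | NULL  | Export error
Null pointer   | Bob   | NULL        


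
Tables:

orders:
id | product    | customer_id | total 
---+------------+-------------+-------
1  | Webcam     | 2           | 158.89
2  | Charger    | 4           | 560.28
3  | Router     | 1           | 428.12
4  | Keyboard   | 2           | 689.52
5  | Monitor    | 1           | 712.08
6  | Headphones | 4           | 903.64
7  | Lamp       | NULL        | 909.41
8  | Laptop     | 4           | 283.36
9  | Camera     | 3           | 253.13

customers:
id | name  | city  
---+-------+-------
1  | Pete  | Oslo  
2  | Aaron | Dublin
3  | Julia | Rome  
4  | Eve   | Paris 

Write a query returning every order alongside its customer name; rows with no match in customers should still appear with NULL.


LEFT JOIN keeps every row from orders (the left table); where customer_id has no match in customers, the customer columns become NULL. Walk through each order:
  - order 1 (Webcam): customer_id=2 -> matches Aaron
  - order 2 (Charger): customer_id=4 -> matches Eve
  - order 3 (Router): customer_id=1 -> matches Pete
  - order 4 (Keyboard): customer_id=2 -> matches Aaron
  - order 5 (Monitor): customer_id=1 -> matches Pete
  - order 6 (Headphones): customer_id=4 -> matches Eve
  - order 7 (Lamp): customer_id=NULL, no match -> kept with NULL
  - order 8 (Laptop): customer_id=4 -> matches Eve
  - order 9 (Camera): customer_id=3 -> matches Julia
All 9 rows appear; 1 has NULL customer.

SQL:
SELECT a.product, b.name AS customer
FROM orders a
LEFT JOIN customers b ON a.customer_id = b.id

Result:
product    | customer
-----------+---------
Webcam     | Aaron   
Charger    | Eve     
Router     | Pete    
Keyboard   | Aaron   
Monitor    | Pete    
Headphones | Eve     
Lamp       | NULL    
Laptop     | Eve     
Camera     | Julia   


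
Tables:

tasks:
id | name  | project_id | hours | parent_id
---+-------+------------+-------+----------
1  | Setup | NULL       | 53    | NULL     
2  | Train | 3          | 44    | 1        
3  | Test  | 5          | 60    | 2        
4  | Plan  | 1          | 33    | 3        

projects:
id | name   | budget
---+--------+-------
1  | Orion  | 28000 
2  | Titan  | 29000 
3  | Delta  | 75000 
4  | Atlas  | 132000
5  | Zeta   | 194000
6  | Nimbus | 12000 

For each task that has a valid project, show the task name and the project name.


INNER JOIN keeps only tasks rows whose project_id matches an id in projects. Walk through each task:
  - task 1 (Setup): project_id=NULL, no match -> dropped
  - task 2 (Train): project_id=3 -> matches Delta
  - task 3 (Test): project_id=5 -> matches Zeta
  - task 4 (Plan): project_id=1 -> matches Orion
So 1 of 4 rows is dropped.

SQL:
SELECT a.name, b.name AS project
FROM tasks a
INNER JOIN projects b ON a.project_id = b.id

Result:
name  | project
------+--------
Train | Delta  
Test  | Zeta   
Plan  | Orion  


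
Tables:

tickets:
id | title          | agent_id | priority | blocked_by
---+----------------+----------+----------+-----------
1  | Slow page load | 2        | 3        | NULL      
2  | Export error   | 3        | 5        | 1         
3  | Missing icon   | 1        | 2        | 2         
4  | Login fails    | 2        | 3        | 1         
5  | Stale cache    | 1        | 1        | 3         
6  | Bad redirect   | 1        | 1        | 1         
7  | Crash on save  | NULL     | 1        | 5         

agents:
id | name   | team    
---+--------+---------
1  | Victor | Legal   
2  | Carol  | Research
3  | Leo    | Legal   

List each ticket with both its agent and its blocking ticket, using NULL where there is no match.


Two LEFT JOINs from the same base table tickets: one to agents via agent_id, one to tickets itself via blocked_by. Both are LEFT so every ticket is preserved.
Match against agents:
  - ticket 1 (Slow page load): agent_id=2 -> matches Carol
  - ticket 2 (Export error): agent_id=3 -> matches Leo
  - ticket 3 (Missing icon): agent_id=1 -> matches Victor
  - ticket 4 (Login fails): agent_id=2 -> matches Carol
  - ticket 5 (Stale cache): agent_id=1 -> matches Victor
  - ticket 6 (Bad redirect): agent_id=1 -> matches Victor
  - ticket 7 (Crash on save): agent_id=NULL, no match -> kept with NULL
Match against tickets (self):
  - ticket 1 (Slow page load): blocked_by=NULL -> NULL
  - ticket 2 (Export error): blocked_by=1 -> Slow page load
  - ticket 3 (Missing icon): blocked_by=2 -> Export error
  - ticket 4 (Login fails): blocked_by=1 -> Slow page load
  - ticket 5 (Stale cache): blocked_by=3 -> Missing icon
  - ticket 6 (Bad redirect): blocked_by=1 -> Slow page load
  - ticket 7 (Crash on save): blocked_by=5 -> Stale cache

SQL:
SELECT a.title, b.name AS agent, c.title AS blocked_by
FROM tickets a
LEFT JOIN agents b ON a.agent_id = b.id
LEFT JOIN tickets c ON a.blocked_by = c.id

Result:
title          | agent  | blocked_by    
---------------+--------+---------------
Slow page load | Carol  | NULL          
Export error   | Leo    | Slow page load
Missing icon   | Victor | Export error  
Login fails    | Carol  | Slow page load
Stale cache    | Victor | Missing icon  
Bad redirect   | Victor | Slow page load
Crash on save  | NULL   | Stale cache   


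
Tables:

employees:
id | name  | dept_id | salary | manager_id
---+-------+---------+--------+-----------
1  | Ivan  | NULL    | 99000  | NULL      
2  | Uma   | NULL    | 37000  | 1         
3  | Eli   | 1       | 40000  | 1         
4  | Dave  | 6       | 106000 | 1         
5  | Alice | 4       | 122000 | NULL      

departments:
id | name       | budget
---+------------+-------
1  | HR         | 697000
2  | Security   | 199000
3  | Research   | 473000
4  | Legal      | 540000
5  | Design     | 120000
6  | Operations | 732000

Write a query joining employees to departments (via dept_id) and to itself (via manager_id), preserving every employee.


Two LEFT JOINs from the same base table employees: one to departments via dept_id, one to employees itself via manager_id. Both are LEFT so every employee is preserved.
Match against departments:
  - employee 1 (Ivan): dept_id=NULL, no match -> kept with NULL
  - employee 2 (Uma): dept_id=NULL, no match -> kept with NULL
  - employee 3 (Eli): dept_id=1 -> matches HR
  - employee 4 (Dave): dept_id=6 -> matches Operations
  - employee 5 (Alice): dept_id=4 -> matches Legal
Match against employees (self):
  - employee 1 (Ivan): manager_id=NULL -> NULL
  - employee 2 (Uma): manager_id=1 -> Ivan
  - employee 3 (Eli): manager_id=1 -> Ivan
  - employee 4 (Dave): manager_id=1 -> Ivan
  - employee 5 (Alice): manager_id=NULL -> NULL

SQL:
SELECT a.name, b.name AS department, c.name AS manager
FROM employees a
LEFT JOIN departments b ON a.dept_id = b.id
LEFT JOIN employees c ON a.manager_id = c.id

Result:
name  | department | manager
------+------------+--------
Ivan  | NULL       | NULL   
Uma   | NULL       | Ivan   
Eli   | HR         | Ivan   
Dave  | Operations | Ivan   
Alice | Legal      | NULL   


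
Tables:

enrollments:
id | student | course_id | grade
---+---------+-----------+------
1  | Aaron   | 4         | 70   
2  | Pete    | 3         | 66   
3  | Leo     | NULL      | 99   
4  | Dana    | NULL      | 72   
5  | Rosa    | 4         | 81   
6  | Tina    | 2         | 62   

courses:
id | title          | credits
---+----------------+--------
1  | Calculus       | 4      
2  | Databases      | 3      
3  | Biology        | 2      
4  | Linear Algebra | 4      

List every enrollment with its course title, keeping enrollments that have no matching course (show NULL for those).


LEFT JOIN keeps every row from enrollments (the left table); where course_id has no match in courses, the course columns become NULL. Walk through each enrollment:
  - enrollment 1 (Aaron): course_id=4 -> matches Linear Algebra
  - enrollment 2 (Pete): course_id=3 -> matches Biology
  - enrollment 3 (Leo): course_id=NULL, no match -> kept with NULL
  - enrollment 4 (Dana): course_id=NULL, no match -> kept with NULL
  - enrollment 5 (Rosa): course_id=4 -> matches Linear Algebra
  - enrollment 6 (Tina): course_id=2 -> matches Databases
All 6 rows appear; 2 have NULL course.

SQL:
SELECT a.student, b.title AS course
FROM enrollments a
LEFT JOIN courses b ON a.course_id = b.id

Result:
student | course        
--------+---------------
Aaron   | Linear Algebra
Pete    | Biology       
Leo     | NULL          
Dana    | NULL          
Rosa    | Linear Algebra
Tina    | Databases     


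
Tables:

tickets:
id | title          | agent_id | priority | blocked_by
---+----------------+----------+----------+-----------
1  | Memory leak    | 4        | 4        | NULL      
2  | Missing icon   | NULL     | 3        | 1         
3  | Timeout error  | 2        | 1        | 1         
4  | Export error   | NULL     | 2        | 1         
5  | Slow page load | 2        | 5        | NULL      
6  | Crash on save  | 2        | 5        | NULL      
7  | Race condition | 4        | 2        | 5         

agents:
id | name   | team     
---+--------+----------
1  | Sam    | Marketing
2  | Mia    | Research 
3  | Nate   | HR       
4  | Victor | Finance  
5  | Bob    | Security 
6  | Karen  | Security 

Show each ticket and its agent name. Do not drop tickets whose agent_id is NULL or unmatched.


LEFT JOIN keeps every row from tickets (the left table); where agent_id has no match in agents, the agent columns become NULL. Walk through each ticket:
  - ticket 1 (Memory leak): agent_id=4 -> matches Victor
  - ticket 2 (Missing icon): agent_id=NULL, no match -> kept with NULL
  - ticket 3 (Timeout error): agent_id=2 -> matches Mia
  - ticket 4 (Export error): agent_id=NULL, no match -> kept with NULL
  - ticket 5 (Slow page load): agent_id=2 -> matches Mia
  - ticket 6 (Crash on save): agent_id=2 -> matches Mia
  - ticket 7 (Race condition): agent_id=4 -> matches Victor
All 7 rows appear; 2 have NULL agent.

SQL:
SELECT a.title, b.name AS agent
FROM tickets a
LEFT JOIN agents b ON a.agent_id = b.id

Result:
title          | agent 
---------------+-------
Memory leak    | Victor
Missing icon   | NULL  
Timeout error  | Mia   
Export error   | NULL  
Slow page load | Mia   
Crash on save  | Mia   
Race condition | Victor


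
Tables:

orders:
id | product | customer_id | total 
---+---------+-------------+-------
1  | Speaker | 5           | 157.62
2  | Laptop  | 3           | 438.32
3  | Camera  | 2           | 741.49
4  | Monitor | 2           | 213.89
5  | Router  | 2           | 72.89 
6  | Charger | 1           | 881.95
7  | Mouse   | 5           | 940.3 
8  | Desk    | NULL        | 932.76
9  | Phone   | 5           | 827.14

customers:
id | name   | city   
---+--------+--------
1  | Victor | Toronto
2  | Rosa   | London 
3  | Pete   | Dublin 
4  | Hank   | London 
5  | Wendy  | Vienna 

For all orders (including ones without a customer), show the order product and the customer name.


LEFT JOIN keeps every row from orders (the left table); where customer_id has no match in customers, the customer columns become NULL. Walk through each order:
  - order 1 (Speaker): customer_id=5 -> matches Wendy
  - order 2 (Laptop): customer_id=3 -> matches Pete
  - order 3 (Camera): customer_id=2 -> matches Rosa
  - order 4 (Monitor): customer_id=2 -> matches Rosa
  - order 5 (Router): customer_id=2 -> matches Rosa
  - order 6 (Charger): customer_id=1 -> matches Victor
  - order 7 (Mouse): customer_id=5 -> matches Wendy
  - order 8 (Desk): customer_id=NULL, no match -> kept with NULL
  - order 9 (Phone): customer_id=5 -> matches Wendy
All 9 rows appear; 1 has NULL customer.

SQL:
SELECT a.product, b.name AS customer
FROM orders a
LEFT JOIN customers b ON a.customer_id = b.id

Result:
product | customer
--------+---------
Speaker | Wendy   
Laptop  | Pete    
Camera  | Rosa    
Monitor | Rosa    
Router  | Rosa    
Charger | Victor  
Mouse   | Wendy   
Desk    | NULL    
Phone   | Wendy   


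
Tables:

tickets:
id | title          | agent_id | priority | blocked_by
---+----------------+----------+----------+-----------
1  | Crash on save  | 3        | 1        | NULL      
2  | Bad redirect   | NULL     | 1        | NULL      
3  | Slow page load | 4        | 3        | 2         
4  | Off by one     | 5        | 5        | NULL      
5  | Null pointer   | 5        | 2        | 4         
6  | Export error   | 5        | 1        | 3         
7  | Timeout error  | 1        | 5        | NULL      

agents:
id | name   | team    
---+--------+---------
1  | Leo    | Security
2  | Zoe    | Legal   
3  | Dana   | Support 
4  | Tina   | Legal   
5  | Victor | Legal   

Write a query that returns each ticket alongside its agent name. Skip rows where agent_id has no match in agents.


INNER JOIN keeps only tickets rows whose agent_id matches an id in agents. Walk through each ticket:
  - ticket 1 (Crash on save): agent_id=3 -> matches Dana
  - ticket 2 (Bad redirect): agent_id=NULL, no match -> dropped
  - ticket 3 (Slow page load): agent_id=4 -> matches Tina
  - ticket 4 (Off by one): agent_id=5 -> matches Victor
  - ticket 5 (Null pointer): agent_id=5 -> matches Victor
  - ticket 6 (Export error): agent_id=5 -> matches Victor
  - ticket 7 (Timeout error): agent_id=1 -> matches Leo
So 1 of 7 rows is dropped.

SQL:
SELECT a.title, b.name AS agent
FROM tickets a
INNER JOIN agents b ON a.agent_id = b.id

Result:
title          | agent 
---------------+-------
Crash on save  | Dana  
Slow page load | Tina  
Off by one     | Victor
Null pointer   | Victor
Export error   | Victor
Timeout error  | Leo   


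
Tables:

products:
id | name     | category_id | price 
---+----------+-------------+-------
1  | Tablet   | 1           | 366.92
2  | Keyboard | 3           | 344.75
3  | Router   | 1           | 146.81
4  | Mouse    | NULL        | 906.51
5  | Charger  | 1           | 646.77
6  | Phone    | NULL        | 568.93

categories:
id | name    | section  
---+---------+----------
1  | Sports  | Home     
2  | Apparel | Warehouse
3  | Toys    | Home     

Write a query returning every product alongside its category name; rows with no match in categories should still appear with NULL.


LEFT JOIN keeps every row from products (the left table); where category_id has no match in categories, the category columns become NULL. Walk through each product:
  - product 1 (Tablet): category_id=1 -> matches Sports
  - product 2 (Keyboard): category_id=3 -> matches Toys
  - product 3 (Router): category_id=1 -> matches Sports
  - product 4 (Mouse): category_id=NULL, no match -> kept with NULL
  - product 5 (Charger): category_id=1 -> matches Sports
  - product 6 (Phone): category_id=NULL, no match -> kept with NULL
All 6 rows appear; 2 have NULL category.

SQL:
SELECT a.name, b.name AS category
FROM products a
LEFT JOIN categories b ON a.category_id = b.id

Result:
name     | category
---------+---------
Tablet   | Sports  
Keyboard | Toys    
Router   | Sports  
Mouse    | NULL    
Charger  | Sports  
Phone    | NULL    


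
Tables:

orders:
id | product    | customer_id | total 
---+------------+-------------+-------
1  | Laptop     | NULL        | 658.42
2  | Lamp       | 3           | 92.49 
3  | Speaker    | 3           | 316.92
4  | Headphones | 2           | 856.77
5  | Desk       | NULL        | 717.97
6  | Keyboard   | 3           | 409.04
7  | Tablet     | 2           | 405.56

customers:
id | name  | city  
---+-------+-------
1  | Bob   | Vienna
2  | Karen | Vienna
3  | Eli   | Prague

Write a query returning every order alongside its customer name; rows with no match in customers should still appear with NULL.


LEFT JOIN keeps every row from orders (the left table); where customer_id has no match in customers, the customer columns become NULL. Walk through each order:
  - order 1 (Laptop): customer_id=NULL, no match -> kept with NULL
  - order 2 (Lamp): customer_id=3 -> matches Eli
  - order 3 (Speaker): customer_id=3 -> matches Eli
  - order 4 (Headphones): customer_id=2 -> matches Karen
  - order 5 (Desk): customer_id=NULL, no match -> kept with NULL
  - order 6 (Keyboard): customer_id=3 -> matches Eli
  - order 7 (Tablet): customer_id=2 -> matches Karen
All 7 rows appear; 2 have NULL customer.

SQL:
SELECT a.product, b.name AS customer
FROM orders a
LEFT JOIN customers b ON a.customer_id = b.id

Result:
product    | customer
-----------+---------
Laptop     | NULL    
Lamp       | Eli     
Speaker    | Eli     
Headphones | Karen   
Desk       | NULL    
Keyboard   | Eli     
Tablet     | Karen   


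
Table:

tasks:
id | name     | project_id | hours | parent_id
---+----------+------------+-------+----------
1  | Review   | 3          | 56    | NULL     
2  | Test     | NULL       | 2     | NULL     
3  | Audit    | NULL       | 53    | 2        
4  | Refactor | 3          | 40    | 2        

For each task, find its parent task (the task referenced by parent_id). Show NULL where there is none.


This is a self-join: tasks is joined to a second copy of itself, matching each row's parent_id to another row's id. Use LEFT JOIN so rows with parent_id=NULL are kept.
  - task 1 (Review): parent_id=NULL -> NULL
  - task 2 (Test): parent_id=NULL -> NULL
  - task 3 (Audit): parent_id=2 -> Test
  - task 4 (Refactor): parent_id=2 -> Test

SQL:
SELECT a.name AS item, b.name AS parent
FROM tasks a
LEFT JOIN tasks b ON a.parent_id = b.id

Result:
item     | parent
---------+-------
Review   | NULL  
Test     | NULL  
Audit    | Test  
Refactor | Test  


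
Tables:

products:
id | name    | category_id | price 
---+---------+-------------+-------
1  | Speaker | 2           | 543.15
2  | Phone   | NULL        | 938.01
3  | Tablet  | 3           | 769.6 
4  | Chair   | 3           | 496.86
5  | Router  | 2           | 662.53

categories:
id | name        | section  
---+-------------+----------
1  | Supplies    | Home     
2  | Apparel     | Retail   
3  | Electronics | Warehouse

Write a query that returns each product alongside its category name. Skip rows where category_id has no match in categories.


INNER JOIN keeps only products rows whose category_id matches an id in categories. Walk through each product:
  - product 1 (Speaker): category_id=2 -> matches Apparel
  - product 2 (Phone): category_id=NULL, no match -> dropped
  - product 3 (Tablet): category_id=3 -> matches Electronics
  - product 4 (Chair): category_id=3 -> matches Electronics
  - product 5 (Router): category_id=2 -> matches Apparel
So 1 of 5 rows is dropped.

SQL:
SELECT a.name, b.name AS category
FROM products a
INNER JOIN categories b ON a.category_id = b.id

Result:
name    | category   
--------+------------
Speaker | Apparel    
Tablet  | Electronics
Chair   | Electronics
Router  | Apparel    


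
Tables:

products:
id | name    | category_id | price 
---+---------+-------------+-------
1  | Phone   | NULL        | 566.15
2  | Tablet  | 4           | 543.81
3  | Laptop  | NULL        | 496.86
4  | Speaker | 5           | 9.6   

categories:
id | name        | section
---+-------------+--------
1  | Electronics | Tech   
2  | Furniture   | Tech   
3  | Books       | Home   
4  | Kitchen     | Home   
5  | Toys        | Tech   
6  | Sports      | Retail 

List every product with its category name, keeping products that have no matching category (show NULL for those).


LEFT JOIN keeps every row from products (the left table); where category_id has no match in categories, the category columns become NULL. Walk through each product:
  - product 1 (Phone): category_id=NULL, no match -> kept with NULL
  - product 2 (Tablet): category_id=4 -> matches Kitchen
  - product 3 (Laptop): category_id=NULL, no match -> kept with NULL
  - product 4 (Speaker): category_id=5 -> matches Toys
All 4 rows appear; 2 have NULL category.

SQL:
SELECT a.name, b.name AS category
FROM products a
LEFT JOIN categories b ON a.category_id = b.id

Result:
name    | category
--------+---------
Phone   | NULL    
Tablet  | Kitchen 
Laptop  | NULL    
Speaker | Toys    


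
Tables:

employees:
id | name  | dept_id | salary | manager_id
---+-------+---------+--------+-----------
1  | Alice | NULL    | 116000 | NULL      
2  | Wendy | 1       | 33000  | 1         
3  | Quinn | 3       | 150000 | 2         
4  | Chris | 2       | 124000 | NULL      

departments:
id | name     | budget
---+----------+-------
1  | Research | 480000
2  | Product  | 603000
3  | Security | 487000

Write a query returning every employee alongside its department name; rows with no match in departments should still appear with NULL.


LEFT JOIN keeps every row from employees (the left table); where dept_id has no match in departments, the department columns become NULL. Walk through each employee:
  - employee 1 (Alice): dept_id=NULL, no match -> kept with NULL
  - employee 2 (Wendy): dept_id=1 -> matches Research
  - employee 3 (Quinn): dept_id=3 -> matches Security
  - employee 4 (Chris): dept_id=2 -> matches Product
All 4 rows appear; 1 has NULL department.

SQL:
SELECT a.name, b.name AS department
FROM employees a
LEFT JOIN departments b ON a.dept_id = b.id

Result:
name  | department
------+-----------
Alice | NULL      
Wendy | Research  
Quinn | Security  
Chris | Product   


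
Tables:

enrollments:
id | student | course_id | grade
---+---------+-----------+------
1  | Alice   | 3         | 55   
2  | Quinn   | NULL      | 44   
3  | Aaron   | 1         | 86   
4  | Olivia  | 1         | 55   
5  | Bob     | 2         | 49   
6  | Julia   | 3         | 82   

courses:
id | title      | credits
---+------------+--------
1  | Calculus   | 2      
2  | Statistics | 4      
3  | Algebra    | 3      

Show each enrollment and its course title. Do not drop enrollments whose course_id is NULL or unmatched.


LEFT JOIN keeps every row from enrollments (the left table); where course_id has no match in courses, the course columns become NULL. Walk through each enrollment:
  - enrollment 1 (Alice): course_id=3 -> matches Algebra
  - enrollment 2 (Quinn): course_id=NULL, no match -> kept with NULL
  - enrollment 3 (Aaron): course_id=1 -> matches Calculus
  - enrollment 4 (Olivia): course_id=1 -> matches Calculus
  - enrollment 5 (Bob): course_id=2 -> matches Statistics
  - enrollment 6 (Julia): course_id=3 -> matches Algebra
All 6 rows appear; 1 has NULL course.

SQL:
SELECT a.student, b.title AS course
FROM enrollments a
LEFT JOIN courses b ON a.course_id = b.id

Result:
student | course    
--------+-----------
Alice   | Algebra   
Quinn   | NULL      
Aaron   | Calculus  
Olivia  | Calculus  
Bob     | Statistics
Julia   | Algebra   


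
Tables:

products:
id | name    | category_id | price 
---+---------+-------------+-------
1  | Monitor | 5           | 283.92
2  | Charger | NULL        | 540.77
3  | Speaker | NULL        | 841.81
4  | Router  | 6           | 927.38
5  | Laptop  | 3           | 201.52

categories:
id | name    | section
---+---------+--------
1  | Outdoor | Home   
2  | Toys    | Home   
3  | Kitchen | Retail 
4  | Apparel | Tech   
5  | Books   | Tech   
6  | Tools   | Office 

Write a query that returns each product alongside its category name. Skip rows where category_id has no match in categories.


INNER JOIN keeps only products rows whose category_id matches an id in categories. Walk through each product:
  - product 1 (Monitor): category_id=5 -> matches Books
  - product 2 (Charger): category_id=NULL, no match -> dropped
  - product 3 (Speaker): category_id=NULL, no match -> dropped
  - product 4 (Router): category_id=6 -> matches Tools
  - product 5 (Laptop): category_id=3 -> matches Kitchen
So 2 of 5 rows are dropped.

SQL:
SELECT a.name, b.name AS category
FROM products a
INNER JOIN categories b ON a.category_id = b.id

Result:
name    | category
--------+---------
Monitor | Books   
Router  | Tools   
Laptop  | Kitchen 


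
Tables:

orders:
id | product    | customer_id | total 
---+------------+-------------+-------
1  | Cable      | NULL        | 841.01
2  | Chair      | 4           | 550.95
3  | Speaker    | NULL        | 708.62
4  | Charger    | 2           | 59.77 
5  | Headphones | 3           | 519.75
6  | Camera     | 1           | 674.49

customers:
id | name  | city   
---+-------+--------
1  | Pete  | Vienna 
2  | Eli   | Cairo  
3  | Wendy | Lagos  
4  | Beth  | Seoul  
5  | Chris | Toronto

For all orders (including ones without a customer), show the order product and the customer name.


LEFT JOIN keeps every row from orders (the left table); where customer_id has no match in customers, the customer columns become NULL. Walk through each order:
  - order 1 (Cable): customer_id=NULL, no match -> kept with NULL
  - order 2 (Chair): customer_id=4 -> matches Beth
  - order 3 (Speaker): customer_id=NULL, no match -> kept with NULL
  - order 4 (Charger): customer_id=2 -> matches Eli
  - order 5 (Headphones): customer_id=3 -> matches Wendy
  - order 6 (Camera): customer_id=1 -> matches Pete
All 6 rows appear; 2 have NULL customer.

SQL:
SELECT a.product, b.name AS customer
FROM orders a
LEFT JOIN customers b ON a.customer_id = b.id

Result:
product    | customer
-----------+---------
Cable      | NULL    
Chair      | Beth    
Speaker    | NULL    
Charger    | Eli     
Headphones | Wendy   
Camera     | Pete    


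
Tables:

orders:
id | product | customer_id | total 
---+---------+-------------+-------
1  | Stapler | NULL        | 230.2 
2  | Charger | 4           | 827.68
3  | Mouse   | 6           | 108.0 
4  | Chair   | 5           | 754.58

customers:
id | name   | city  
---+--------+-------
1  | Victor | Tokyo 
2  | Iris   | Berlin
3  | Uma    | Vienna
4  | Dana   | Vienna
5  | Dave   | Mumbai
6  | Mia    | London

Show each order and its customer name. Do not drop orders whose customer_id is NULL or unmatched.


LEFT JOIN keeps every row from orders (the left table); where customer_id has no match in customers, the customer columns become NULL. Walk through each order:
  - order 1 (Stapler): customer_id=NULL, no match -> kept with NULL
  - order 2 (Charger): customer_id=4 -> matches Dana
  - order 3 (Mouse): customer_id=6 -> matches Mia
  - order 4 (Chair): customer_id=5 -> matches Dave
All 4 rows appear; 1 has NULL customer.

SQL:
SELECT a.product, b.name AS customer
FROM orders a
LEFT JOIN customers b ON a.customer_id = b.id

Result:
product | customer
--------+---------
Stapler | NULL    
Charger | Dana    
Mouse   | Mia     
Chair   | Dave    


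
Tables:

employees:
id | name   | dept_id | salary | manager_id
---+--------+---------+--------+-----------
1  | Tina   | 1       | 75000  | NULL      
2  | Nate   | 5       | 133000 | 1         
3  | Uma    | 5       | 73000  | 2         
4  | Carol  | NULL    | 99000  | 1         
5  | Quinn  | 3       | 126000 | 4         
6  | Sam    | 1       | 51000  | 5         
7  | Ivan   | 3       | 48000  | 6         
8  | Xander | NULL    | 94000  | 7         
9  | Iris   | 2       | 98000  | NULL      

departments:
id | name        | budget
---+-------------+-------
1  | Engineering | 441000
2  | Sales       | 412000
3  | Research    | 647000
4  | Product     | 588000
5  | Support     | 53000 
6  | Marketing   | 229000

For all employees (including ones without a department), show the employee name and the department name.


LEFT JOIN keeps every row from employees (the left table); where dept_id has no match in departments, the department columns become NULL. Walk through each employee:
  - employee 1 (Tina): dept_id=1 -> matches Engineering
  - employee 2 (Nate): dept_id=5 -> matches Support
  - employee 3 (Uma): dept_id=5 -> matches Support
  - employee 4 (Carol): dept_id=NULL, no match -> kept with NULL
  - employee 5 (Quinn): dept_id=3 -> matches Research
  - employee 6 (Sam): dept_id=1 -> matches Engineering
  - employee 7 (Ivan): dept_id=3 -> matches Research
  - employee 8 (Xander): dept_id=NULL, no match -> kept with NULL
  - employee 9 (Iris): dept_id=2 -> matches Sales
All 9 rows appear; 2 have NULL department.

SQL:
SELECT a.name, b.name AS department
FROM employees a
LEFT JOIN departments b ON a.dept_id = b.id

Result:
name   | department 
-------+------------
Tina   | Engineering
Nate   | Support    
Uma    | Support    
Carol  | NULL       
Quinn  | Research   
Sam    | Engineering
Ivan   | Research   
Xander | NULL       
Iris   | Sales      


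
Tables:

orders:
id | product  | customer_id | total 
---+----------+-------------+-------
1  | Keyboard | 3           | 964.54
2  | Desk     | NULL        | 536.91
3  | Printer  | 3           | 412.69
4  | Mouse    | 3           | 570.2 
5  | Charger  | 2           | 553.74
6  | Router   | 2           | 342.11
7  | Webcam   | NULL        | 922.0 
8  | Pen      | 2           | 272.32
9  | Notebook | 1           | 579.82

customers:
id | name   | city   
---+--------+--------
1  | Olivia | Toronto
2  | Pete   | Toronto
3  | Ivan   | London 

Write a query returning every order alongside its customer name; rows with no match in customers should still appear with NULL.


LEFT JOIN keeps every row from orders (the left table); where customer_id has no match in customers, the customer columns become NULL. Walk through each order:
  - order 1 (Keyboard): customer_id=3 -> matches Ivan
  - order 2 (Desk): customer_id=NULL, no match -> kept with NULL
  - order 3 (Printer): customer_id=3 -> matches Ivan
  - order 4 (Mouse): customer_id=3 -> matches Ivan
  - order 5 (Charger): customer_id=2 -> matches Pete
  - order 6 (Router): customer_id=2 -> matches Pete
  - order 7 (Webcam): customer_id=NULL, no match -> kept with NULL
  - order 8 (Pen): customer_id=2 -> matches Pete
  - order 9 (Notebook): customer_id=1 -> matches Olivia
All 9 rows appear; 2 have NULL customer.

SQL:
SELECT a.product, b.name AS customer
FROM orders a
LEFT JOIN customers b ON a.customer_id = b.id

Result:
product  | customer
---------+---------
Keyboard | Ivan    
Desk     | NULL    
Printer  | Ivan    
Mouse    | Ivan    
Charger  | Pete    
Router   | Pete    
Webcam   | NULL    
Pen      | Pete    
Notebook | Olivia  


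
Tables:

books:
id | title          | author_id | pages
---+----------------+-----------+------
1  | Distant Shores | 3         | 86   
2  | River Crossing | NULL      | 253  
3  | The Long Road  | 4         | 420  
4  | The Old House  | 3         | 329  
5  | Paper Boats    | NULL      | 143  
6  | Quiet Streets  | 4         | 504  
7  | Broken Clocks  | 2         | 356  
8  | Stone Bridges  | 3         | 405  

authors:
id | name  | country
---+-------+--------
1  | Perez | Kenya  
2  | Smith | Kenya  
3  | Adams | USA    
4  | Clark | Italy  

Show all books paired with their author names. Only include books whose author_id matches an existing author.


INNER JOIN keeps only books rows whose author_id matches an id in authors. Walk through each book:
  - book 1 (Distant Shores): author_id=3 -> matches Adams
  - book 2 (River Crossing): author_id=NULL, no match -> dropped
  - book 3 (The Long Road): author_id=4 -> matches Clark
  - book 4 (The Old House): author_id=3 -> matches Adams
  - book 5 (Paper Boats): author_id=NULL, no match -> dropped
  - book 6 (Quiet Streets): author_id=4 -> matches Clark
  - book 7 (Broken Clocks): author_id=2 -> matches Smith
  - book 8 (Stone Bridges): author_id=3 -> matches Adams
So 2 of 8 rows are dropped.

SQL:
SELECT a.title, b.name AS author
FROM books a
INNER JOIN authors b ON a.author_id = b.id

Result:
title          | author
---------------+-------
Distant Shores | Adams 
The Long Road  | Clark 
The Old House  | Adams 
Quiet Streets  | Clark 
Broken Clocks  | Smith 
Stone Bridges  | Adams 


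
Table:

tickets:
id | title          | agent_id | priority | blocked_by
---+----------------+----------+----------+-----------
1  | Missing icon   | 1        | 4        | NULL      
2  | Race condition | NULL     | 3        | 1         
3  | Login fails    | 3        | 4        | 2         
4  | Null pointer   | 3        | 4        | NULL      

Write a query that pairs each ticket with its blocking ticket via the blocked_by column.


This is a self-join: tickets is joined to a second copy of itself, matching each row's blocked_by to another row's id. Use LEFT JOIN so rows with blocked_by=NULL are kept.
  - ticket 1 (Missing icon): blocked_by=NULL -> NULL
  - ticket 2 (Race condition): blocked_by=1 -> Missing icon
  - ticket 3 (Login fails): blocked_by=2 -> Race condition
  - ticket 4 (Null pointer): blocked_by=NULL -> NULL

SQL:
SELECT a.title AS item, b.title AS blocked_by
FROM tickets a
LEFT JOIN tickets b ON a.blocked_by = b.id

Result:
item           | blocked_by    
---------------+---------------
Missing icon   | NULL          
Race condition | Missing icon  
Login fails    | Race condition
Null pointer   | NULL          


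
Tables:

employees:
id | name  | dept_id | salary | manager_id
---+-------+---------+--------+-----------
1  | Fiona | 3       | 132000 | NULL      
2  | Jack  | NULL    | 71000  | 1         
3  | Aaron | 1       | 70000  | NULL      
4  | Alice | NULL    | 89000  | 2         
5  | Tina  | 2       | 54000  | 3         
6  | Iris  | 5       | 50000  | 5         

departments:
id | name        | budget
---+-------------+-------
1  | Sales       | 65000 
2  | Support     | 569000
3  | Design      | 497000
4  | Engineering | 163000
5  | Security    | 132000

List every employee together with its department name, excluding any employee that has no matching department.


INNER JOIN keeps only employees rows whose dept_id matches an id in departments. Walk through each employee:
  - employee 1 (Fiona): dept_id=3 -> matches Design
  - employee 2 (Jack): dept_id=NULL, no match -> dropped
  - employee 3 (Aaron): dept_id=1 -> matches Sales
  - employee 4 (Alice): dept_id=NULL, no match -> dropped
  - employee 5 (Tina): dept_id=2 -> matches Support
  - employee 6 (Iris): dept_id=5 -> matches Security
So 2 of 6 rows are dropped.

SQL:
SELECT a.name, b.name AS department
FROM employees a
INNER JOIN departments b ON a.dept_id = b.id

Result:
name  | department
------+-----------
Fiona | Design    
Aaron | Sales     
Tina  | Support   
Iris  | Security  
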